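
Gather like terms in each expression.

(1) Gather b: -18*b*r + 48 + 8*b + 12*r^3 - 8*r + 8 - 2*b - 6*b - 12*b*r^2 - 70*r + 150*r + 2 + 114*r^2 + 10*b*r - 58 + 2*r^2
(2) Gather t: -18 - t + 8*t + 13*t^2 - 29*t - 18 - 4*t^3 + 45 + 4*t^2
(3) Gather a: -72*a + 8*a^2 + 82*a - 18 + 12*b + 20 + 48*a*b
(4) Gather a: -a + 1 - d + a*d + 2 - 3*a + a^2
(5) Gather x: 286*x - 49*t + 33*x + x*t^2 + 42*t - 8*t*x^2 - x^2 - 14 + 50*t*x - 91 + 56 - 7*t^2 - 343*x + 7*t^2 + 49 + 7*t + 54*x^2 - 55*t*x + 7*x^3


(1) = b*(-12*r^2 - 8*r) + 12*r^3 + 116*r^2 + 72*r
(2) = -4*t^3 + 17*t^2 - 22*t + 9
(3) = 8*a^2 + a*(48*b + 10) + 12*b + 2
(4) = a^2 + a*(d - 4) - d + 3
(5) = 7*x^3 + x^2*(53 - 8*t) + x*(t^2 - 5*t - 24)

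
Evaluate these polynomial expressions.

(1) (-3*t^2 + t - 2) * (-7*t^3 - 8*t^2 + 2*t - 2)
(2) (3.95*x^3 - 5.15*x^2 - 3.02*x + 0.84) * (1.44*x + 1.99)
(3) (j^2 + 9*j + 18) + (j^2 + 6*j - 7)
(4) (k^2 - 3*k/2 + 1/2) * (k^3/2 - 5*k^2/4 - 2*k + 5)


(1) = 21*t^5 + 17*t^4 + 24*t^2 - 6*t + 4
(2) = 5.688*x^4 + 0.4445*x^3 - 14.5973*x^2 - 4.8002*x + 1.6716
(3) = 2*j^2 + 15*j + 11
(4) = k^5/2 - 2*k^4 + k^3/8 + 59*k^2/8 - 17*k/2 + 5/2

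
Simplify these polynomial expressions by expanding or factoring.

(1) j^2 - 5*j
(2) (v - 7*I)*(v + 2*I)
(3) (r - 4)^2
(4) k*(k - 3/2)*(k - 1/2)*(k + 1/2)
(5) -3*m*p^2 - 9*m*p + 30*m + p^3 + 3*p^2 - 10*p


(1) = j*(j - 5)
(2) = v^2 - 5*I*v + 14
(3) = r^2 - 8*r + 16
(4) = k^4 - 3*k^3/2 - k^2/4 + 3*k/8
(5) = (-3*m + p)*(p - 2)*(p + 5)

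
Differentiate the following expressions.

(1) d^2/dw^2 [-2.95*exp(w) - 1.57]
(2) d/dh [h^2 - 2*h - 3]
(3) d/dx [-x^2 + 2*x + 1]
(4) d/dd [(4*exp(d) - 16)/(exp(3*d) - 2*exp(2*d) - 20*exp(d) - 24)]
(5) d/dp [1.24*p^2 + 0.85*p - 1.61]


(1) = -2.95*exp(w)
(2) = 2*h - 2
(3) = 2 - 2*x
(4) = 8*(-exp(2*d) + 9*exp(d) - 26)*exp(d)/(exp(5*d) - 6*exp(4*d) - 24*exp(3*d) + 80*exp(2*d) + 336*exp(d) + 288)
(5) = 2.48*p + 0.85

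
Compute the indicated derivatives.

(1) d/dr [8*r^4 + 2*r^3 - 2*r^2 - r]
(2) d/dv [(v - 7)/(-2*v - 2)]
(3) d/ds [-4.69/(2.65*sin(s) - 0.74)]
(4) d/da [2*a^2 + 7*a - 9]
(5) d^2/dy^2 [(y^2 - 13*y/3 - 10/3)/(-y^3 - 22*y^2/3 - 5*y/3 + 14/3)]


(1) = 32*r^3 + 6*r^2 - 4*r - 1
(2) = -4/(v^2 + 2*v + 1)
(3) = 12.4285*cos(s)/(2.65*sin(s) - 0.74)^2
(4) = 4*a + 7
(5) = 2*(-27*y^6 + 351*y^5 + 3249*y^4 + 10825*y^3 + 15474*y^2 + 16572*y + 3652)/(27*y^9 + 594*y^8 + 4491*y^7 + 12250*y^6 + 1941*y^5 - 19938*y^4 - 7351*y^3 + 11886*y^2 + 2940*y - 2744)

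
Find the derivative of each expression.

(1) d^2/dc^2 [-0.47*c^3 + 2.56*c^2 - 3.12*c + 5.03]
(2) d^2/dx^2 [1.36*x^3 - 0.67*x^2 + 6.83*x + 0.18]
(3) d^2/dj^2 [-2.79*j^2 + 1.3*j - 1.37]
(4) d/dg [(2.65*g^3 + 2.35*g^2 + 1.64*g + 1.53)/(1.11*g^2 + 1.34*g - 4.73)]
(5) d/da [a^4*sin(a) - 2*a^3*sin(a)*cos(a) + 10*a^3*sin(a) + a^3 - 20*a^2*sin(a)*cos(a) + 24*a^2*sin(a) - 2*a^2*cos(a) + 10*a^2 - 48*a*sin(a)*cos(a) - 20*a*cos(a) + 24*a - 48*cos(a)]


(1) = 5.12 - 2.82*c
(2) = 8.16*x - 1.34
(3) = -5.58000000000000
(4) = (2.9415*g^4 + 7.102*g^3 - 36.2749*g^2 - 25.6276*g - 9.8074)/(1.2321*g^4 + 2.9748*g^3 - 8.705*g^2 - 12.6764*g + 22.3729)
(5) = a^4*cos(a) + 4*a^3*sin(a) + 10*a^3*cos(a) - 2*a^3*cos(2*a) + 32*a^2*sin(a) - 3*a^2*sin(2*a) + 24*a^2*cos(a) - 20*a^2*cos(2*a) + 3*a^2 + 68*a*sin(a) - 20*a*sin(2*a) - 4*a*cos(a) - 48*a*cos(2*a) + 20*a + 48*sin(a) - 24*sin(2*a) - 20*cos(a) + 24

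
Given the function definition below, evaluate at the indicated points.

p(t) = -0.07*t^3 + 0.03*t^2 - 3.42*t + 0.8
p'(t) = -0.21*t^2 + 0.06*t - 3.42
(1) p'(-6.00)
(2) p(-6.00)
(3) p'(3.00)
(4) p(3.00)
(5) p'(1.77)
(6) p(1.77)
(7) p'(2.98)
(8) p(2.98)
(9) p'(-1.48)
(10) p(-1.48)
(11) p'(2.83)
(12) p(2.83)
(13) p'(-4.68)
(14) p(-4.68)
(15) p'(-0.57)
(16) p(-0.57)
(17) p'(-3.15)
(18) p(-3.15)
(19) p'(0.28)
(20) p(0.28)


(1) = -11.34
(2) = 37.52
(3) = -5.13
(4) = -11.08
(5) = -3.97
(6) = -5.55
(7) = -5.11
(8) = -10.98
(9) = -3.97
(10) = 6.15
(11) = -4.93
(12) = -10.22
(13) = -8.30
(14) = 24.64
(15) = -3.52
(16) = 2.77
(17) = -5.69
(18) = 14.06
(19) = -3.42
(20) = -0.16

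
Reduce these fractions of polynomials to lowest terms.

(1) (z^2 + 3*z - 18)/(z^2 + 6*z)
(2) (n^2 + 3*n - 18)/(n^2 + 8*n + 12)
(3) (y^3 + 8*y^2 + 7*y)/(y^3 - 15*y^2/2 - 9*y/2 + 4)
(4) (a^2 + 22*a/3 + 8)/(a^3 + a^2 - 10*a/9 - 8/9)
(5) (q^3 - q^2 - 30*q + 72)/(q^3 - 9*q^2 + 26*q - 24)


(1) = (z - 3)/z
(2) = (n - 3)/(n + 2)
(3) = (2*y^2 + 14*y)/(2*y^2 - 17*y + 8)
(4) = (3*a + 18)/(3*a^2 - a - 2)
(5) = (q + 6)/(q - 2)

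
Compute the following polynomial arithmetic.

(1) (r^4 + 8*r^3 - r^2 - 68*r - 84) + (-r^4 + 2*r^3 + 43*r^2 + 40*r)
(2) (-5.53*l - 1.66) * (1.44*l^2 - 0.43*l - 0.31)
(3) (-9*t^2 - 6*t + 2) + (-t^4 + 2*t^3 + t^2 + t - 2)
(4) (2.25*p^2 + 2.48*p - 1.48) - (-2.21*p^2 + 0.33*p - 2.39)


(1) = 10*r^3 + 42*r^2 - 28*r - 84
(2) = -7.9632*l^3 - 0.0125*l^2 + 2.4281*l + 0.5146
(3) = -t^4 + 2*t^3 - 8*t^2 - 5*t
(4) = 4.46*p^2 + 2.15*p + 0.91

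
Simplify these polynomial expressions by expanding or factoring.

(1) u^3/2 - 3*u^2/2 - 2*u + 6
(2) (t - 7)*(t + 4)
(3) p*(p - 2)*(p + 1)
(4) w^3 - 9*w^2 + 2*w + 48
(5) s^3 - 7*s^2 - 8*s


(1) = (u/2 + 1)*(u - 3)*(u - 2)
(2) = t^2 - 3*t - 28
(3) = p^3 - p^2 - 2*p
(4) = (w - 8)*(w - 3)*(w + 2)
(5) = s*(s - 8)*(s + 1)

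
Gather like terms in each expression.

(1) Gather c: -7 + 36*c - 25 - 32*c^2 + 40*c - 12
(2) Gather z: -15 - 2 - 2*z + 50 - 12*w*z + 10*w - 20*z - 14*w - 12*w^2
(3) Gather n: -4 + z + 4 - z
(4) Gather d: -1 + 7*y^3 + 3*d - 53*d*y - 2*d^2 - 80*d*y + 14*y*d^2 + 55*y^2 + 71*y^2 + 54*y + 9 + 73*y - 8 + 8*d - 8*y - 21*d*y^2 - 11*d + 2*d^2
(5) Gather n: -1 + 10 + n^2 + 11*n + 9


(1) = -32*c^2 + 76*c - 44
(2) = -12*w^2 - 4*w + z*(-12*w - 22) + 33
(3) = 0
(4) = 14*d^2*y + d*(-21*y^2 - 133*y) + 7*y^3 + 126*y^2 + 119*y
(5) = n^2 + 11*n + 18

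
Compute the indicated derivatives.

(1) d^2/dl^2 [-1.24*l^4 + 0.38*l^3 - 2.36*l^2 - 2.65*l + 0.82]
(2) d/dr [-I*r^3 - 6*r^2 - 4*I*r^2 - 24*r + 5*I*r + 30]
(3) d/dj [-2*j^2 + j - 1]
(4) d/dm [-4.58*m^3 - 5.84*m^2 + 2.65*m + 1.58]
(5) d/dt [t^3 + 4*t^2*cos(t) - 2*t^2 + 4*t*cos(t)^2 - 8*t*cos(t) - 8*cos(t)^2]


(1) = -14.88*l^2 + 2.28*l - 4.72
(2) = -3*I*r^2 - 12*r - 8*I*r - 24 + 5*I
(3) = 1 - 4*j
(4) = -13.74*m^2 - 11.68*m + 2.65
(5) = -4*t^2*sin(t) + 3*t^2 - 4*t*sin(2*t) + 8*sqrt(2)*t*sin(t + pi/4) - 4*t + 8*sin(2*t) - 8*cos(t) + 2*cos(2*t) + 2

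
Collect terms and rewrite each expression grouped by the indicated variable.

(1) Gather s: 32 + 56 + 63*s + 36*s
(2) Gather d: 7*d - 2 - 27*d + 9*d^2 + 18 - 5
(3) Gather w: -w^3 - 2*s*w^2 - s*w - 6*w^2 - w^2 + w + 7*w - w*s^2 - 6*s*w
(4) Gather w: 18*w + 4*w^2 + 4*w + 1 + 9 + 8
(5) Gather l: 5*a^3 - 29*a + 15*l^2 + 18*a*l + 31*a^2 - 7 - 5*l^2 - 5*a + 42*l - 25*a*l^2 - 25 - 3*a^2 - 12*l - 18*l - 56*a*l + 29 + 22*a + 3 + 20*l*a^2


(1) = 99*s + 88
(2) = 9*d^2 - 20*d + 11
(3) = -w^3 + w^2*(-2*s - 7) + w*(-s^2 - 7*s + 8)
(4) = 4*w^2 + 22*w + 18
(5) = 5*a^3 + 28*a^2 - 12*a + l^2*(10 - 25*a) + l*(20*a^2 - 38*a + 12)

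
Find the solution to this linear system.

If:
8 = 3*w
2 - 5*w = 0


Then:
No Solution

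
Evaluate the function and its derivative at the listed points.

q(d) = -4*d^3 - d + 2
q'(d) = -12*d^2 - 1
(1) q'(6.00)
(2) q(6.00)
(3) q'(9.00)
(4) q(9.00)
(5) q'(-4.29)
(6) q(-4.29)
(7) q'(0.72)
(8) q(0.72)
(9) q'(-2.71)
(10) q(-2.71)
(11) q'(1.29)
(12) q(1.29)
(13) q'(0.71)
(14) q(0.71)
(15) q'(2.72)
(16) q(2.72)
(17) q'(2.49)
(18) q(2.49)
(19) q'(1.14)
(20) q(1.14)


(1) = -433.00
(2) = -868.00
(3) = -973.00
(4) = -2923.00
(5) = -221.85
(6) = 322.10
(7) = -7.22
(8) = -0.21
(9) = -89.13
(10) = 84.32
(11) = -20.97
(12) = -7.88
(13) = -7.05
(14) = -0.14
(15) = -89.78
(16) = -81.21
(17) = -75.40
(18) = -62.24
(19) = -16.60
(20) = -5.07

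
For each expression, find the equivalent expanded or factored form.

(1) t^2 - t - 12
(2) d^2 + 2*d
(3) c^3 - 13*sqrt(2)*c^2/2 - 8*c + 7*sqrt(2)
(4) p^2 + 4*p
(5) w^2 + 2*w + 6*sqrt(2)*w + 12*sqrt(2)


(1) = (t - 4)*(t + 3)
(2) = d*(d + 2)
(3) = (c - 7*sqrt(2))*(c - sqrt(2)/2)*(c + sqrt(2))
(4) = p*(p + 4)
(5) = (w + 2)*(w + 6*sqrt(2))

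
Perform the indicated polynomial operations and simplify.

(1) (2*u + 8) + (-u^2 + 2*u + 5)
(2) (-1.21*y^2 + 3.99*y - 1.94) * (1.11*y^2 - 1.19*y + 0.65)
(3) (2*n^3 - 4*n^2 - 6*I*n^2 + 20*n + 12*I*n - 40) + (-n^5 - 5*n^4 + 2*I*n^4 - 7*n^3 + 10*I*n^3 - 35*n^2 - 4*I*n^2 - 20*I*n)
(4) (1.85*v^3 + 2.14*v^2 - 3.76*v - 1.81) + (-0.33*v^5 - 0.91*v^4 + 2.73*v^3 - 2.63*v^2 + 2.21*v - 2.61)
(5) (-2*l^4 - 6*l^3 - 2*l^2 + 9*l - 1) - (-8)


(1) = -u^2 + 4*u + 13
(2) = -1.3431*y^4 + 5.8688*y^3 - 7.688*y^2 + 4.9021*y - 1.261
(3) = -n^5 - 5*n^4 + 2*I*n^4 - 5*n^3 + 10*I*n^3 - 39*n^2 - 10*I*n^2 + 20*n - 8*I*n - 40
(4) = -0.33*v^5 - 0.91*v^4 + 4.58*v^3 - 0.49*v^2 - 1.55*v - 4.42
(5) = -2*l^4 - 6*l^3 - 2*l^2 + 9*l + 7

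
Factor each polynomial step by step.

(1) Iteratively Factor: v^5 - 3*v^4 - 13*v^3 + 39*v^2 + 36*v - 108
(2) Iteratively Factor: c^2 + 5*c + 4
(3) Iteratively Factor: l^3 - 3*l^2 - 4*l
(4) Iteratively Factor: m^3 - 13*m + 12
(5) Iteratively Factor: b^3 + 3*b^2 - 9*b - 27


(1) = (v + 2)*(v^4 - 5*v^3 - 3*v^2 + 45*v - 54) = (v + 2)*(v + 3)*(v^3 - 8*v^2 + 21*v - 18) = (v - 2)*(v + 2)*(v + 3)*(v^2 - 6*v + 9) = (v - 3)*(v - 2)*(v + 2)*(v + 3)*(v - 3)
(2) = (c + 1)*(c + 4)
(3) = (l + 1)*(l^2 - 4*l) = l*(l + 1)*(l - 4)
(4) = (m - 1)*(m^2 + m - 12) = (m - 3)*(m - 1)*(m + 4)
(5) = (b + 3)*(b^2 - 9) = (b - 3)*(b + 3)*(b + 3)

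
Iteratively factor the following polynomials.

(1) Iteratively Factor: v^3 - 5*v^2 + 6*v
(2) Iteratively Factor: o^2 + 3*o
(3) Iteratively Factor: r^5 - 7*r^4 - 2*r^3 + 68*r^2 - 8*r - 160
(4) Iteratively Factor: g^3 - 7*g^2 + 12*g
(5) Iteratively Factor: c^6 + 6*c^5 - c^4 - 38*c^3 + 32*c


(1) = (v - 3)*(v^2 - 2*v) = v*(v - 3)*(v - 2)
(2) = (o + 3)*(o)
(3) = (r + 2)*(r^4 - 9*r^3 + 16*r^2 + 36*r - 80) = (r + 2)^2*(r^3 - 11*r^2 + 38*r - 40) = (r - 2)*(r + 2)^2*(r^2 - 9*r + 20) = (r - 5)*(r - 2)*(r + 2)^2*(r - 4)
(4) = (g)*(g^2 - 7*g + 12) = g*(g - 3)*(g - 4)
(5) = (c + 4)*(c^5 + 2*c^4 - 9*c^3 - 2*c^2 + 8*c) = c*(c + 4)*(c^4 + 2*c^3 - 9*c^2 - 2*c + 8) = c*(c + 4)^2*(c^3 - 2*c^2 - c + 2) = c*(c - 1)*(c + 4)^2*(c^2 - c - 2) = c*(c - 2)*(c - 1)*(c + 4)^2*(c + 1)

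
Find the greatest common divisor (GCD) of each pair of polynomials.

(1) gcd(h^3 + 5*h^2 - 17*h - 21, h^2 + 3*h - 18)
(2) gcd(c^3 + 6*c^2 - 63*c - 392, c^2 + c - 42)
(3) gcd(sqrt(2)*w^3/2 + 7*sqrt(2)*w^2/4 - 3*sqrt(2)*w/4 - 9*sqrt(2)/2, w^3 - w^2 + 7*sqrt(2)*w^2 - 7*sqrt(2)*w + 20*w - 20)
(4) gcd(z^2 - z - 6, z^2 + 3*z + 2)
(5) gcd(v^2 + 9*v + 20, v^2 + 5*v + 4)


(1) = h - 3
(2) = gcd((c - 8)*(c + 7)^2, (c - 6)*(c + 7)) = c + 7
(3) = gcd((w - 3/2)*(w + 3)*(sqrt(2)*w/2 + sqrt(2)), (w - 1)*(w + 2*sqrt(2))*(w + 5*sqrt(2))) = 1
(4) = z + 2
(5) = gcd((v + 4)*(v + 5), (v + 1)*(v + 4)) = v + 4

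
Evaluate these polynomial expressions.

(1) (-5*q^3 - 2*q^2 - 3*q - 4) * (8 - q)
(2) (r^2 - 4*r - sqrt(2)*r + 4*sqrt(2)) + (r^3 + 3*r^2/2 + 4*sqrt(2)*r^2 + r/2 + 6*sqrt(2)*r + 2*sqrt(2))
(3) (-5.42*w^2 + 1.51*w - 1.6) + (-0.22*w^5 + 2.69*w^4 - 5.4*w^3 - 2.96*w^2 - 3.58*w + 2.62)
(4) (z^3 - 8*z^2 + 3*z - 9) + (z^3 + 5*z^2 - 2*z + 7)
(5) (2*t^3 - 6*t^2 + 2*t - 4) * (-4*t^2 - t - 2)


(1) = 5*q^4 - 38*q^3 - 13*q^2 - 20*q - 32
(2) = r^3 + 5*r^2/2 + 4*sqrt(2)*r^2 - 7*r/2 + 5*sqrt(2)*r + 6*sqrt(2)
(3) = -0.22*w^5 + 2.69*w^4 - 5.4*w^3 - 8.38*w^2 - 2.07*w + 1.02
(4) = 2*z^3 - 3*z^2 + z - 2
(5) = -8*t^5 + 22*t^4 - 6*t^3 + 26*t^2 + 8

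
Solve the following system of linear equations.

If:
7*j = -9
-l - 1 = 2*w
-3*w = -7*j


Then:
j = -9/7
l = 5
w = -3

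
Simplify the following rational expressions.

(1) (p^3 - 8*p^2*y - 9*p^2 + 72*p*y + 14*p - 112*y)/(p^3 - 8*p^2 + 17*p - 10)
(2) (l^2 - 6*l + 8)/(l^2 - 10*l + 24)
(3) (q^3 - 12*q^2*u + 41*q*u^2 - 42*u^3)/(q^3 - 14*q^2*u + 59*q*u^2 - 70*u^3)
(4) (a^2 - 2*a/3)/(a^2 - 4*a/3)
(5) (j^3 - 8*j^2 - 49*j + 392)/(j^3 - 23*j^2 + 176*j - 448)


(1) = (p^2 - 8*p*y - 7*p + 56*y)/(p^2 - 6*p + 5)
(2) = (l - 2)/(l - 6)
(3) = (q - 3*u)/(q - 5*u)
(4) = (3*a - 2)/(3*a - 4)
(5) = (j + 7)/(j - 8)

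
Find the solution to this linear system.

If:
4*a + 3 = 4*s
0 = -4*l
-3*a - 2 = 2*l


Then:
a = -2/3
l = 0
s = 1/12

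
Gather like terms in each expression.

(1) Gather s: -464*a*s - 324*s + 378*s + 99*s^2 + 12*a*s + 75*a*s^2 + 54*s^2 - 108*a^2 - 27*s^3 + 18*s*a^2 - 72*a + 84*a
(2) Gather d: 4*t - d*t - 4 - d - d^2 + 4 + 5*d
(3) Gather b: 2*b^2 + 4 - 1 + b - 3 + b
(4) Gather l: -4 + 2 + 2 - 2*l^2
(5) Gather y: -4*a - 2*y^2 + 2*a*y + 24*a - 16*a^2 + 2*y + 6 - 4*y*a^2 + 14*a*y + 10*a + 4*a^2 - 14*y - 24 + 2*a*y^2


(1) = -108*a^2 + 12*a - 27*s^3 + s^2*(75*a + 153) + s*(18*a^2 - 452*a + 54)
(2) = -d^2 + d*(4 - t) + 4*t
(3) = 2*b^2 + 2*b
(4) = -2*l^2
(5) = -12*a^2 + 30*a + y^2*(2*a - 2) + y*(-4*a^2 + 16*a - 12) - 18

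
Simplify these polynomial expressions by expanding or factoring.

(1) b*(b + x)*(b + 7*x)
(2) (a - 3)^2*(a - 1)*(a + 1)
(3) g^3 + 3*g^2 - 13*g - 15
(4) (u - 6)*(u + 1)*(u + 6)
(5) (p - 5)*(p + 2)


(1) = b^3 + 8*b^2*x + 7*b*x^2
(2) = a^4 - 6*a^3 + 8*a^2 + 6*a - 9
(3) = (g - 3)*(g + 1)*(g + 5)
(4) = u^3 + u^2 - 36*u - 36
(5) = p^2 - 3*p - 10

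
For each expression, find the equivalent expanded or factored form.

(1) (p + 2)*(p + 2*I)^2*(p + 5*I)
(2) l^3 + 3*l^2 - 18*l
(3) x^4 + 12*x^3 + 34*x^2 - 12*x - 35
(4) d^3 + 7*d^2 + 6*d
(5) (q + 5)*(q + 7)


(1) = p^4 + 2*p^3 + 9*I*p^3 - 24*p^2 + 18*I*p^2 - 48*p - 20*I*p - 40*I
(2) = l*(l - 3)*(l + 6)
(3) = (x - 1)*(x + 1)*(x + 5)*(x + 7)
(4) = d*(d + 1)*(d + 6)
(5) = q^2 + 12*q + 35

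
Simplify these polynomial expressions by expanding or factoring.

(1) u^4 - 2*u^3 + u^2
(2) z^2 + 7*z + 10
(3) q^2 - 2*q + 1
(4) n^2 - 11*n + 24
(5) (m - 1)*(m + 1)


(1) = u^2*(u - 1)^2
(2) = (z + 2)*(z + 5)
(3) = (q - 1)^2
(4) = (n - 8)*(n - 3)
(5) = m^2 - 1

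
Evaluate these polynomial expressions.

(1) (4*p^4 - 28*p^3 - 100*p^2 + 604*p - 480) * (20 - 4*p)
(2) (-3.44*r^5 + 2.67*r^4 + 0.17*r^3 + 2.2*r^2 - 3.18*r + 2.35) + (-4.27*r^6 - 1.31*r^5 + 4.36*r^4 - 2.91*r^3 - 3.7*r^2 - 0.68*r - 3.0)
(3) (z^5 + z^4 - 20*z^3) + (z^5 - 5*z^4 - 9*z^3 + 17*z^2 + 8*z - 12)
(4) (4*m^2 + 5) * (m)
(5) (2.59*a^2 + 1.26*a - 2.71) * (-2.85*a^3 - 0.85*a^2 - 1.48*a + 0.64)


(1) = -16*p^5 + 192*p^4 - 160*p^3 - 4416*p^2 + 14000*p - 9600
(2) = -4.27*r^6 - 4.75*r^5 + 7.03*r^4 - 2.74*r^3 - 1.5*r^2 - 3.86*r - 0.65
(3) = 2*z^5 - 4*z^4 - 29*z^3 + 17*z^2 + 8*z - 12
(4) = 4*m^3 + 5*m
(5) = -7.3815*a^5 - 5.7925*a^4 + 2.8193*a^3 + 2.0963*a^2 + 4.8172*a - 1.7344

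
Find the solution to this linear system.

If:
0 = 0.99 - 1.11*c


Then:
c = 0.89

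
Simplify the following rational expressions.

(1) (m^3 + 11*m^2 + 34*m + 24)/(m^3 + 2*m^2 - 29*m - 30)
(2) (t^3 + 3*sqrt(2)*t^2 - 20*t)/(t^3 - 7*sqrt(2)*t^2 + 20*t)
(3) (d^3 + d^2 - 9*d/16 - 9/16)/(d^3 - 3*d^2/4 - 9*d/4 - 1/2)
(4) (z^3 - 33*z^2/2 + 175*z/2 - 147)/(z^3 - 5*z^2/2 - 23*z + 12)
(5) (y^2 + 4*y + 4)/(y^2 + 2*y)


(1) = (m + 4)/(m - 5)
(2) = (t + 5*sqrt(2))/(t - 5*sqrt(2))
(3) = (16*d^2 - 9)/(16*d^2 - 28*d - 8)
(4) = (2*z^2 - 21*z + 49)/(2*z^2 + 7*z - 4)
(5) = (y + 2)/y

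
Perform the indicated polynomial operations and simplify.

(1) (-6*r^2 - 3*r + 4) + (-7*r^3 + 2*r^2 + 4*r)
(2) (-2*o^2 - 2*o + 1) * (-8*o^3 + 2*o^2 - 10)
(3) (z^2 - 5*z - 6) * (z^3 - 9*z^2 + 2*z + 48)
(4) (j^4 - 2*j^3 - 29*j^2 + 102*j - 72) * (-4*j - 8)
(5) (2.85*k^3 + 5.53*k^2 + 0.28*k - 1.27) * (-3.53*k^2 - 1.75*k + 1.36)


(1) = -7*r^3 - 4*r^2 + r + 4
(2) = 16*o^5 + 12*o^4 - 12*o^3 + 22*o^2 + 20*o - 10
(3) = z^5 - 14*z^4 + 41*z^3 + 92*z^2 - 252*z - 288
(4) = -4*j^5 + 132*j^3 - 176*j^2 - 528*j + 576
(5) = -10.0605*k^5 - 24.5084*k^4 - 6.7899*k^3 + 11.5139*k^2 + 2.6033*k - 1.7272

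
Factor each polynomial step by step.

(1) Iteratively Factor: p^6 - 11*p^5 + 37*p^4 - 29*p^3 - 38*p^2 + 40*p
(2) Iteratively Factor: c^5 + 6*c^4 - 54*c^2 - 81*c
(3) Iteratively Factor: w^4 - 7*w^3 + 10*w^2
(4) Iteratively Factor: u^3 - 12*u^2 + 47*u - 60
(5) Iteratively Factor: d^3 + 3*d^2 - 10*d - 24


(1) = (p + 1)*(p^5 - 12*p^4 + 49*p^3 - 78*p^2 + 40*p) = (p - 1)*(p + 1)*(p^4 - 11*p^3 + 38*p^2 - 40*p) = p*(p - 1)*(p + 1)*(p^3 - 11*p^2 + 38*p - 40) = p*(p - 5)*(p - 1)*(p + 1)*(p^2 - 6*p + 8) = p*(p - 5)*(p - 2)*(p - 1)*(p + 1)*(p - 4)
(2) = (c)*(c^4 + 6*c^3 - 54*c - 81) = c*(c + 3)*(c^3 + 3*c^2 - 9*c - 27) = c*(c + 3)^2*(c^2 - 9) = c*(c + 3)^3*(c - 3)
(3) = (w)*(w^3 - 7*w^2 + 10*w) = w*(w - 5)*(w^2 - 2*w) = w*(w - 5)*(w - 2)*(w)
(4) = (u - 5)*(u^2 - 7*u + 12) = (u - 5)*(u - 3)*(u - 4)
(5) = (d + 2)*(d^2 + d - 12) = (d + 2)*(d + 4)*(d - 3)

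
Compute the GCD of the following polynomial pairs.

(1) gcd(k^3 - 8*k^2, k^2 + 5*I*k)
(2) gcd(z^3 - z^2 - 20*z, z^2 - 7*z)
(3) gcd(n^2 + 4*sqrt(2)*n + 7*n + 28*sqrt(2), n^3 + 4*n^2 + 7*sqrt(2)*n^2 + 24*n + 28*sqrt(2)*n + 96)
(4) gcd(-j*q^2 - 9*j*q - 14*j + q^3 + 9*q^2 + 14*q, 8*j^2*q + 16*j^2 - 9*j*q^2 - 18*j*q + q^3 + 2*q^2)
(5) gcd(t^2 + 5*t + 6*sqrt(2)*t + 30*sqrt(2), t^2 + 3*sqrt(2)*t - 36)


(1) = gcd(k^2*(k - 8), k*(k + 5*I)) = k
(2) = gcd(z*(z - 5)*(z + 4), z*(z - 7)) = z
(3) = n + 4*sqrt(2)
(4) = gcd((-j + q)*(q + 2)*(q + 7), (-8*j + q)*(-j + q)*(q + 2)) = -j*q - 2*j + q^2 + 2*q
(5) = t + 6*sqrt(2)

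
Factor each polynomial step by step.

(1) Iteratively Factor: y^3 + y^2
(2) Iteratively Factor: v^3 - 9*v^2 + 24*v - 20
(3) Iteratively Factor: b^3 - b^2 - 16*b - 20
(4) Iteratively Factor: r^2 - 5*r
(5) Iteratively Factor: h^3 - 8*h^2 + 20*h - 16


(1) = (y + 1)*(y^2) = y*(y + 1)*(y)
(2) = (v - 2)*(v^2 - 7*v + 10) = (v - 2)^2*(v - 5)
(3) = (b + 2)*(b^2 - 3*b - 10) = (b + 2)^2*(b - 5)
(4) = (r - 5)*(r)
(5) = (h - 2)*(h^2 - 6*h + 8) = (h - 4)*(h - 2)*(h - 2)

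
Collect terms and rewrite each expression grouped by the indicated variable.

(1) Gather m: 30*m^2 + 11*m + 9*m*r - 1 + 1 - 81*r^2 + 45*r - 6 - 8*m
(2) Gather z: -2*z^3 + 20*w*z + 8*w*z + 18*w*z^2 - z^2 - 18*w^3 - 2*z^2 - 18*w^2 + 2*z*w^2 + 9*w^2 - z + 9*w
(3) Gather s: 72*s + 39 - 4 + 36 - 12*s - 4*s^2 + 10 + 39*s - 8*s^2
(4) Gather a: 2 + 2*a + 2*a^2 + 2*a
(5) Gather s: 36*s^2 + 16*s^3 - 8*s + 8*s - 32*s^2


(1) = 30*m^2 + m*(9*r + 3) - 81*r^2 + 45*r - 6
(2) = -18*w^3 - 9*w^2 + 9*w - 2*z^3 + z^2*(18*w - 3) + z*(2*w^2 + 28*w - 1)
(3) = -12*s^2 + 99*s + 81
(4) = 2*a^2 + 4*a + 2
(5) = 16*s^3 + 4*s^2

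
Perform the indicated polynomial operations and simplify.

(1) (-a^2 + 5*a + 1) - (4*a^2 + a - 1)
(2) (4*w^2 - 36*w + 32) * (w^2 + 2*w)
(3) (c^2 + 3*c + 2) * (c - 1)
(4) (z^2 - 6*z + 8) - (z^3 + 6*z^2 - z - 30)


(1) = -5*a^2 + 4*a + 2
(2) = 4*w^4 - 28*w^3 - 40*w^2 + 64*w
(3) = c^3 + 2*c^2 - c - 2
(4) = -z^3 - 5*z^2 - 5*z + 38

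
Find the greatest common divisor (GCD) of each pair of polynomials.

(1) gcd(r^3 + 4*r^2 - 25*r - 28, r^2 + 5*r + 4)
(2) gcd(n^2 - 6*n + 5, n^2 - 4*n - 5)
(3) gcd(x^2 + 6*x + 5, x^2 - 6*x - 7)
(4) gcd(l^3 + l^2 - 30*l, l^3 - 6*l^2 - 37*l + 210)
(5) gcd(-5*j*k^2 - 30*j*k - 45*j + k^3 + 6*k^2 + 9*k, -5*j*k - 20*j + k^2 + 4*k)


(1) = gcd((r - 4)*(r + 1)*(r + 7), (r + 1)*(r + 4)) = r + 1
(2) = n - 5
(3) = x + 1
(4) = gcd(l*(l - 5)*(l + 6), (l - 7)*(l - 5)*(l + 6)) = l^2 + l - 30
(5) = gcd((-5*j + k)*(k + 3)^2, (-5*j + k)*(k + 4)) = 5*j - k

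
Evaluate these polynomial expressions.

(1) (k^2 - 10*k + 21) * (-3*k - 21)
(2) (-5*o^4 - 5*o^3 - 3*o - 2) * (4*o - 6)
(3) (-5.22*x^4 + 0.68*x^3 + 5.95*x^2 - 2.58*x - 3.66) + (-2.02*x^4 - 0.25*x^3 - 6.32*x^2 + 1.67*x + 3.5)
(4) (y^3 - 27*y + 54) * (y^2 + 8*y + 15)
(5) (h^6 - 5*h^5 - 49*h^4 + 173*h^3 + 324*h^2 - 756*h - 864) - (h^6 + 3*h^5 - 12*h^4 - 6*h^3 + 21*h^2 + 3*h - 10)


(1) = -3*k^3 + 9*k^2 + 147*k - 441
(2) = -20*o^5 + 10*o^4 + 30*o^3 - 12*o^2 + 10*o + 12
(3) = -7.24*x^4 + 0.43*x^3 - 0.37*x^2 - 0.91*x - 0.16
(4) = y^5 + 8*y^4 - 12*y^3 - 162*y^2 + 27*y + 810
(5) = -8*h^5 - 37*h^4 + 179*h^3 + 303*h^2 - 759*h - 854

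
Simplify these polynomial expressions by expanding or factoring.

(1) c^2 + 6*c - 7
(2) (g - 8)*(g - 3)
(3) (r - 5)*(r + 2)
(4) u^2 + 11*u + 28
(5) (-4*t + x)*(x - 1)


(1) = (c - 1)*(c + 7)
(2) = g^2 - 11*g + 24
(3) = r^2 - 3*r - 10
(4) = (u + 4)*(u + 7)
(5) = -4*t*x + 4*t + x^2 - x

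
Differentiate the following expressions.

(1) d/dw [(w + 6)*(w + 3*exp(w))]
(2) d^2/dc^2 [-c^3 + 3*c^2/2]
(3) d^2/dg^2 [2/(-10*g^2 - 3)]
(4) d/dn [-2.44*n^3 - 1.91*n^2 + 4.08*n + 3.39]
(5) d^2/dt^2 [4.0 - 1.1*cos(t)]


(1) = w + (w + 6)*(3*exp(w) + 1) + 3*exp(w)
(2) = 3 - 6*c
(3) = 120*(1 - 10*g^2)/(10*g^2 + 3)^3
(4) = -7.32*n^2 - 3.82*n + 4.08
(5) = 1.1*cos(t)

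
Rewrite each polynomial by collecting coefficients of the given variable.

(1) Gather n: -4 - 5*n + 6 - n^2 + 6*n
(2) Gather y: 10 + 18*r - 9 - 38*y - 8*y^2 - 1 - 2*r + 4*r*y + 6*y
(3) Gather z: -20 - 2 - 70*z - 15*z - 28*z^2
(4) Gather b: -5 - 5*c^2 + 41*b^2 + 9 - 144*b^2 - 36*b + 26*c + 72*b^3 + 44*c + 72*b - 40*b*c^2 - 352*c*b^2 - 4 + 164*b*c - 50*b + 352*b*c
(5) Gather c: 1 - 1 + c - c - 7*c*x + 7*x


(1) = -n^2 + n + 2
(2) = 16*r - 8*y^2 + y*(4*r - 32)
(3) = -28*z^2 - 85*z - 22
(4) = 72*b^3 + b^2*(-352*c - 103) + b*(-40*c^2 + 516*c - 14) - 5*c^2 + 70*c
(5) = -7*c*x + 7*x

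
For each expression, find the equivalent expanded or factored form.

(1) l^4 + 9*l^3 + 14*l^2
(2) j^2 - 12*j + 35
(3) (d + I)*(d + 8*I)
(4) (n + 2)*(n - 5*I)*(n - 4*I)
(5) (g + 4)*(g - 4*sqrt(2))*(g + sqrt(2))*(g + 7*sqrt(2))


(1) = l^2*(l + 2)*(l + 7)
(2) = (j - 7)*(j - 5)
(3) = d^2 + 9*I*d - 8
(4) = n^3 + 2*n^2 - 9*I*n^2 - 20*n - 18*I*n - 40
(5) = g^4 + 4*g^3 + 4*sqrt(2)*g^3 - 50*g^2 + 16*sqrt(2)*g^2 - 200*g - 56*sqrt(2)*g - 224*sqrt(2)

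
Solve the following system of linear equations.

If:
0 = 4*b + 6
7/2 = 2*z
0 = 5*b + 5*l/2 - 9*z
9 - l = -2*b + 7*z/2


Then:
No Solution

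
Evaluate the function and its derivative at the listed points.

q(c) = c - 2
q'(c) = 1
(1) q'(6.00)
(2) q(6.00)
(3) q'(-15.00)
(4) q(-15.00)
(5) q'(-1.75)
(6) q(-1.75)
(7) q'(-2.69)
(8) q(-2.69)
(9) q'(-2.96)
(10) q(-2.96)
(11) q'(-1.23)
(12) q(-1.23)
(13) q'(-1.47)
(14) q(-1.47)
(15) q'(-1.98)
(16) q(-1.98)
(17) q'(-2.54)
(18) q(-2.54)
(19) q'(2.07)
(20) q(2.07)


(1) = 1.00
(2) = 4.00
(3) = 1.00
(4) = -17.00
(5) = 1.00
(6) = -3.75
(7) = 1.00
(8) = -4.69
(9) = 1.00
(10) = -4.96
(11) = 1.00
(12) = -3.23
(13) = 1.00
(14) = -3.47
(15) = 1.00
(16) = -3.98
(17) = 1.00
(18) = -4.54
(19) = 1.00
(20) = 0.07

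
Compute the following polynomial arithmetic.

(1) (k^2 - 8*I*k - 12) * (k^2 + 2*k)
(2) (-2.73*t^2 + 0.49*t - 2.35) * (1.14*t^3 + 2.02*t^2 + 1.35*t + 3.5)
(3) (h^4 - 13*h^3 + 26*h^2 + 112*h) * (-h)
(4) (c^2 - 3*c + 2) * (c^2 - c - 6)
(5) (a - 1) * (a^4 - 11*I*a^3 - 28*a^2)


(1) = k^4 + 2*k^3 - 8*I*k^3 - 12*k^2 - 16*I*k^2 - 24*k
(2) = -3.1122*t^5 - 4.956*t^4 - 5.3747*t^3 - 13.6405*t^2 - 1.4575*t - 8.225
(3) = -h^5 + 13*h^4 - 26*h^3 - 112*h^2
(4) = c^4 - 4*c^3 - c^2 + 16*c - 12
(5) = a^5 - a^4 - 11*I*a^4 - 28*a^3 + 11*I*a^3 + 28*a^2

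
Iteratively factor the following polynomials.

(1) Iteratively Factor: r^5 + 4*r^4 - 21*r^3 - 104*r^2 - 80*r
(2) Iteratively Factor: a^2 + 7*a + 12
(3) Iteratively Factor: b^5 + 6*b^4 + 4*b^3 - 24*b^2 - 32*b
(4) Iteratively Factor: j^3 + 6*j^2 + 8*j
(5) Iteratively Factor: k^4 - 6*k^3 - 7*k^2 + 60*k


(1) = (r + 4)*(r^4 - 21*r^2 - 20*r) = (r + 1)*(r + 4)*(r^3 - r^2 - 20*r) = r*(r + 1)*(r + 4)*(r^2 - r - 20) = r*(r - 5)*(r + 1)*(r + 4)*(r + 4)
(2) = (a + 3)*(a + 4)
(3) = (b + 2)*(b^4 + 4*b^3 - 4*b^2 - 16*b) = (b + 2)^2*(b^3 + 2*b^2 - 8*b) = b*(b + 2)^2*(b^2 + 2*b - 8) = b*(b - 2)*(b + 2)^2*(b + 4)
(4) = (j + 4)*(j^2 + 2*j) = (j + 2)*(j + 4)*(j)
(5) = (k - 4)*(k^3 - 2*k^2 - 15*k) = (k - 4)*(k + 3)*(k^2 - 5*k) = (k - 5)*(k - 4)*(k + 3)*(k)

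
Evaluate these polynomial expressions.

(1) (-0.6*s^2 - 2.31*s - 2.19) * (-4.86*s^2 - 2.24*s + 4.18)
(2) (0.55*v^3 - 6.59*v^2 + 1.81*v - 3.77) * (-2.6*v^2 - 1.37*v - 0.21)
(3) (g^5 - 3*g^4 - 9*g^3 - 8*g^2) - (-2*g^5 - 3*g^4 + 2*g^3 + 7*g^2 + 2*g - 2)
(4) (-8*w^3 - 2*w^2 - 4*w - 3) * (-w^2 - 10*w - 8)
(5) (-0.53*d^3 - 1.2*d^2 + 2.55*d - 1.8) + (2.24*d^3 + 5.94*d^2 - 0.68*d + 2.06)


(1) = 2.916*s^4 + 12.5706*s^3 + 13.3098*s^2 - 4.7502*s - 9.1542
(2) = -1.43*v^5 + 16.3805*v^4 + 4.2068*v^3 + 8.7062*v^2 + 4.7848*v + 0.7917
(3) = 3*g^5 - 11*g^3 - 15*g^2 - 2*g + 2
(4) = 8*w^5 + 82*w^4 + 88*w^3 + 59*w^2 + 62*w + 24
(5) = 1.71*d^3 + 4.74*d^2 + 1.87*d + 0.26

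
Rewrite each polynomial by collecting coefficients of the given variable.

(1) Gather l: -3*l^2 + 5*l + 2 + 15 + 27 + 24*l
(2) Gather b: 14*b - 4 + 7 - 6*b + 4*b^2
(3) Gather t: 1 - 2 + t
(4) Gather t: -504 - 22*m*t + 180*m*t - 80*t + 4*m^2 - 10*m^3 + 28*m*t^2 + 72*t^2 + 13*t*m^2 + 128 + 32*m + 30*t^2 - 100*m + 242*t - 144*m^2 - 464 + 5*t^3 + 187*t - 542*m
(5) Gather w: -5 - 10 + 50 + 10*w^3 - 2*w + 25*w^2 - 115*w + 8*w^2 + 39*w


(1) = -3*l^2 + 29*l + 44
(2) = 4*b^2 + 8*b + 3
(3) = t - 1
(4) = -10*m^3 - 140*m^2 - 610*m + 5*t^3 + t^2*(28*m + 102) + t*(13*m^2 + 158*m + 349) - 840
(5) = 10*w^3 + 33*w^2 - 78*w + 35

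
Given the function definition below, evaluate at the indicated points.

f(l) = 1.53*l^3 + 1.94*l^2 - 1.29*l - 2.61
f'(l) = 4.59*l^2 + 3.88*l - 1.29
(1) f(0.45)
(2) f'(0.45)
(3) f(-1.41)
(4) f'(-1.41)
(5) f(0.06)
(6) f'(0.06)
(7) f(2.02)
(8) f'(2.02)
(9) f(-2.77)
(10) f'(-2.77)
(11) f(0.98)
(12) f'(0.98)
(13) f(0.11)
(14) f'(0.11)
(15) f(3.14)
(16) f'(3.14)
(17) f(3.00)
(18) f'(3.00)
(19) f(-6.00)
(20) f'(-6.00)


(1) = -2.66
(2) = 1.39
(3) = -1.22
(4) = 2.36
(5) = -2.68
(6) = -1.04
(7) = 15.31
(8) = 25.28
(9) = -16.67
(10) = 23.18
(11) = -0.57
(12) = 6.92
(13) = -2.73
(14) = -0.81
(15) = 59.83
(16) = 56.15
(17) = 52.29
(18) = 51.66
(19) = -255.51
(20) = 140.67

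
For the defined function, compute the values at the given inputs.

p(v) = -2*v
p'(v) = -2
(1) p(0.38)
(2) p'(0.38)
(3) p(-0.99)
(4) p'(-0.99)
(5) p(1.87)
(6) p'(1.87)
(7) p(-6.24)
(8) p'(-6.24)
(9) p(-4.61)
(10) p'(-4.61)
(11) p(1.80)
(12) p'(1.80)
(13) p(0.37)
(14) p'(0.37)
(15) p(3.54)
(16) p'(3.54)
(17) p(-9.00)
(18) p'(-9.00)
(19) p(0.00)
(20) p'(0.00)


(1) = -0.76
(2) = -2.00
(3) = 1.98
(4) = -2.00
(5) = -3.74
(6) = -2.00
(7) = 12.48
(8) = -2.00
(9) = 9.22
(10) = -2.00
(11) = -3.60
(12) = -2.00
(13) = -0.74
(14) = -2.00
(15) = -7.08
(16) = -2.00
(17) = 18.00
(18) = -2.00
(19) = 0.00
(20) = -2.00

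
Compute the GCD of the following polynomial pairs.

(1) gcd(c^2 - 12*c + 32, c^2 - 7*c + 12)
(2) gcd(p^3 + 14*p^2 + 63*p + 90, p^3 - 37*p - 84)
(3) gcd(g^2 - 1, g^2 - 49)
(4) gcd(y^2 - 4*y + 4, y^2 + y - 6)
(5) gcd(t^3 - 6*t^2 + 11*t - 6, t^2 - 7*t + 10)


(1) = c - 4
(2) = p + 3
(3) = gcd((g - 1)*(g + 1), (g - 7)*(g + 7)) = 1
(4) = gcd((y - 2)^2, (y - 2)*(y + 3)) = y - 2
(5) = t - 2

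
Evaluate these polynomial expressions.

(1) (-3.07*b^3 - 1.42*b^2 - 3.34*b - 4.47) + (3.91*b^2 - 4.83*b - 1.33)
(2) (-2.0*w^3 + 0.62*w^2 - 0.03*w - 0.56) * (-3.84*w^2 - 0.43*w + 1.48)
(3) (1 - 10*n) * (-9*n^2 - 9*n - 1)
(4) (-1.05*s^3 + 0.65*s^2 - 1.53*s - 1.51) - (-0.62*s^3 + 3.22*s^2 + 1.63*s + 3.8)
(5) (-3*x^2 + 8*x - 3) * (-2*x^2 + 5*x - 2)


(1) = -3.07*b^3 + 2.49*b^2 - 8.17*b - 5.8
(2) = 7.68*w^5 - 1.5208*w^4 - 3.1114*w^3 + 3.0809*w^2 + 0.1964*w - 0.8288
(3) = 90*n^3 + 81*n^2 + n - 1
(4) = -0.43*s^3 - 2.57*s^2 - 3.16*s - 5.31
(5) = 6*x^4 - 31*x^3 + 52*x^2 - 31*x + 6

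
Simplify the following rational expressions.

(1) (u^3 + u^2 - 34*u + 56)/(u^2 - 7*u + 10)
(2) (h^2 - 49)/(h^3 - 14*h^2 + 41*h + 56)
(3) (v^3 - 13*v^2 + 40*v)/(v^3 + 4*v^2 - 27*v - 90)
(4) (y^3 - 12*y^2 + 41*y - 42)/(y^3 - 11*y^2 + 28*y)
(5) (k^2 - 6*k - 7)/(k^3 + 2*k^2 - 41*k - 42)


(1) = (u^2 + 3*u - 28)/(u - 5)
(2) = (h + 7)/(h^2 - 7*h - 8)
(3) = (v^2 - 8*v)/(v^2 + 9*v + 18)
(4) = (y^2 - 5*y + 6)/(y^2 - 4*y)
(5) = (k - 7)/(k^2 + k - 42)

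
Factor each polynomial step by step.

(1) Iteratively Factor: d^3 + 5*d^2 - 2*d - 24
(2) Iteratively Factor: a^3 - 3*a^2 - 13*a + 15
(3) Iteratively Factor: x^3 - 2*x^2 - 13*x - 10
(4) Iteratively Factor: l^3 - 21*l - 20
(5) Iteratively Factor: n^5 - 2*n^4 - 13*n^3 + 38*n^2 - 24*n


(1) = (d + 3)*(d^2 + 2*d - 8) = (d - 2)*(d + 3)*(d + 4)
(2) = (a - 5)*(a^2 + 2*a - 3) = (a - 5)*(a - 1)*(a + 3)
(3) = (x + 2)*(x^2 - 4*x - 5) = (x - 5)*(x + 2)*(x + 1)
(4) = (l + 1)*(l^2 - l - 20) = (l + 1)*(l + 4)*(l - 5)
(5) = (n)*(n^4 - 2*n^3 - 13*n^2 + 38*n - 24) = n*(n - 2)*(n^3 - 13*n + 12) = n*(n - 2)*(n - 1)*(n^2 + n - 12) = n*(n - 3)*(n - 2)*(n - 1)*(n + 4)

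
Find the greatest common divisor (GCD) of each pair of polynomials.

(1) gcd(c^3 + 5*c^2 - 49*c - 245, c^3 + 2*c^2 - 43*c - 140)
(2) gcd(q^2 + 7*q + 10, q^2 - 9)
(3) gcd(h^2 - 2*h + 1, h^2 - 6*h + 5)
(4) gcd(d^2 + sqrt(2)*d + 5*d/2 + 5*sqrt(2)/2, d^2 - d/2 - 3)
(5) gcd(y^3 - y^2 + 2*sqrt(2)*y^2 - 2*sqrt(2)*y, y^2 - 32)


(1) = gcd((c - 7)*(c + 5)*(c + 7), (c - 7)*(c + 4)*(c + 5)) = c^2 - 2*c - 35
(2) = 1
(3) = gcd((h - 1)^2, (h - 5)*(h - 1)) = h - 1
(4) = gcd((d + 5/2)*(d + sqrt(2)), (d - 2)*(d + 3/2)) = 1
(5) = gcd(y*(y - 1)*(y + 2*sqrt(2)), (y - 4*sqrt(2))*(y + 4*sqrt(2))) = 1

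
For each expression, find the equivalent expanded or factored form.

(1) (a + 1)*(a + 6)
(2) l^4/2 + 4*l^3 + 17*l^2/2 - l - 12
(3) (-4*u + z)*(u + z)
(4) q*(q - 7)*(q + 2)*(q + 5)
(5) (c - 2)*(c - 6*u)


(1) = a^2 + 7*a + 6
(2) = (l/2 + 1)*(l - 1)*(l + 3)*(l + 4)
(3) = -4*u^2 - 3*u*z + z^2
(4) = q^4 - 39*q^2 - 70*q
(5) = c^2 - 6*c*u - 2*c + 12*u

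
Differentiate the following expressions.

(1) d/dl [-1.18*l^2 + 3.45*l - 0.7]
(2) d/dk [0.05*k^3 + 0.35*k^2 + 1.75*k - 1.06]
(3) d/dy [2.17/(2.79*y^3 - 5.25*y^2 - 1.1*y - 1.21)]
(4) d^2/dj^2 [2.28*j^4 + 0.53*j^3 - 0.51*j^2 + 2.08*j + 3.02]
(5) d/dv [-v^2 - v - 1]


(1) = 3.45 - 2.36*l
(2) = 0.15*k^2 + 0.7*k + 1.75
(3) = (-18.1629*y^2 + 22.785*y + 2.387)/(-2.79*y^3 + 5.25*y^2 + 1.1*y + 1.21)^2
(4) = 27.36*j^2 + 3.18*j - 1.02
(5) = -2*v - 1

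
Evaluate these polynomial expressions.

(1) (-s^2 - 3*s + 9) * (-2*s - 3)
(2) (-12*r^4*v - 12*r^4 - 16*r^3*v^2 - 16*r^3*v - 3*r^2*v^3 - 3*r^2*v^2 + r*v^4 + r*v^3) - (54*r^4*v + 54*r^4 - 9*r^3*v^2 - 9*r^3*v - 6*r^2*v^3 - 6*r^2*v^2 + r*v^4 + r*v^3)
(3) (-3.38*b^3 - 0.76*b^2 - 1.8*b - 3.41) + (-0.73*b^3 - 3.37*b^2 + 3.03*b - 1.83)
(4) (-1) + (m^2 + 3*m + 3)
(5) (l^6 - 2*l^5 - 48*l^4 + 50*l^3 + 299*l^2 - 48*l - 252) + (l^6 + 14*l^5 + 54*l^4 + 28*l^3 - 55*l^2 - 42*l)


(1) = 2*s^3 + 9*s^2 - 9*s - 27
(2) = -66*r^4*v - 66*r^4 - 7*r^3*v^2 - 7*r^3*v + 3*r^2*v^3 + 3*r^2*v^2
(3) = -4.11*b^3 - 4.13*b^2 + 1.23*b - 5.24
(4) = m^2 + 3*m + 2
(5) = 2*l^6 + 12*l^5 + 6*l^4 + 78*l^3 + 244*l^2 - 90*l - 252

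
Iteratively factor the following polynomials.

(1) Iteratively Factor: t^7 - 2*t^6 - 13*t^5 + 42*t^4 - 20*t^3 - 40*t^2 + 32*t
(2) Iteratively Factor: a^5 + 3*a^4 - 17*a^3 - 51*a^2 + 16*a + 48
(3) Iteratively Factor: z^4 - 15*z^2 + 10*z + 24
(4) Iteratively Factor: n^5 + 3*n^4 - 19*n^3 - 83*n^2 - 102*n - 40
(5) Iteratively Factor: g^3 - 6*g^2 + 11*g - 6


(1) = (t + 1)*(t^6 - 3*t^5 - 10*t^4 + 52*t^3 - 72*t^2 + 32*t) = (t - 1)*(t + 1)*(t^5 - 2*t^4 - 12*t^3 + 40*t^2 - 32*t) = (t - 2)*(t - 1)*(t + 1)*(t^4 - 12*t^2 + 16*t) = (t - 2)*(t - 1)*(t + 1)*(t + 4)*(t^3 - 4*t^2 + 4*t) = t*(t - 2)*(t - 1)*(t + 1)*(t + 4)*(t^2 - 4*t + 4) = t*(t - 2)^2*(t - 1)*(t + 1)*(t + 4)*(t - 2)
(2) = (a - 4)*(a^4 + 7*a^3 + 11*a^2 - 7*a - 12) = (a - 4)*(a + 1)*(a^3 + 6*a^2 + 5*a - 12) = (a - 4)*(a - 1)*(a + 1)*(a^2 + 7*a + 12) = (a - 4)*(a - 1)*(a + 1)*(a + 4)*(a + 3)
(3) = (z - 3)*(z^3 + 3*z^2 - 6*z - 8) = (z - 3)*(z - 2)*(z^2 + 5*z + 4) = (z - 3)*(z - 2)*(z + 4)*(z + 1)
(4) = (n + 4)*(n^4 - n^3 - 15*n^2 - 23*n - 10) = (n - 5)*(n + 4)*(n^3 + 4*n^2 + 5*n + 2) = (n - 5)*(n + 1)*(n + 4)*(n^2 + 3*n + 2) = (n - 5)*(n + 1)^2*(n + 4)*(n + 2)
(5) = (g - 3)*(g^2 - 3*g + 2) = (g - 3)*(g - 2)*(g - 1)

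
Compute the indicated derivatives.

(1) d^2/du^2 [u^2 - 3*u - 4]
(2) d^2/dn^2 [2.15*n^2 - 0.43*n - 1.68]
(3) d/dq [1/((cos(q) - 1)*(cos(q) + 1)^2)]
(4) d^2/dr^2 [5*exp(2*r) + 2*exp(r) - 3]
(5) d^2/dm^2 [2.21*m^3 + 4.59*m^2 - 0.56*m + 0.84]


(1) = 2
(2) = 4.30000000000000
(3) = (3*cos(q) - 1)/((cos(q) + 1)*sin(q)^3)
(4) = (20*exp(r) + 2)*exp(r)
(5) = 13.26*m + 9.18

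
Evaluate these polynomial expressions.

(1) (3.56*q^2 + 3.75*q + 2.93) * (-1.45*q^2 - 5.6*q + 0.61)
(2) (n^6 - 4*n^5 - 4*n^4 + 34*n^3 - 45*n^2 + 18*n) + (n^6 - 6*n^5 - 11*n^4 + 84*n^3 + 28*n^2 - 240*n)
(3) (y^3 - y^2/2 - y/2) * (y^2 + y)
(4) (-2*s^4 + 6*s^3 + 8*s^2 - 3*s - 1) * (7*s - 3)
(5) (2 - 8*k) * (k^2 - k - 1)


(1) = -5.162*q^4 - 25.3735*q^3 - 23.0769*q^2 - 14.1205*q + 1.7873
(2) = 2*n^6 - 10*n^5 - 15*n^4 + 118*n^3 - 17*n^2 - 222*n
(3) = y^5 + y^4/2 - y^3 - y^2/2
(4) = -14*s^5 + 48*s^4 + 38*s^3 - 45*s^2 + 2*s + 3
(5) = -8*k^3 + 10*k^2 + 6*k - 2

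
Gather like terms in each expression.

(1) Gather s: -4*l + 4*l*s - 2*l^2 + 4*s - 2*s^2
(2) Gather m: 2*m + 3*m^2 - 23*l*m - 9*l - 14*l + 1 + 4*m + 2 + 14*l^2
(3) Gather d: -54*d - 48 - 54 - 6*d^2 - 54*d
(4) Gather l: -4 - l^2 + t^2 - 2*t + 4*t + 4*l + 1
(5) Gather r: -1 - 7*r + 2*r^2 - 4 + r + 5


(1) = -2*l^2 - 4*l - 2*s^2 + s*(4*l + 4)
(2) = 14*l^2 - 23*l + 3*m^2 + m*(6 - 23*l) + 3
(3) = -6*d^2 - 108*d - 102
(4) = -l^2 + 4*l + t^2 + 2*t - 3
(5) = 2*r^2 - 6*r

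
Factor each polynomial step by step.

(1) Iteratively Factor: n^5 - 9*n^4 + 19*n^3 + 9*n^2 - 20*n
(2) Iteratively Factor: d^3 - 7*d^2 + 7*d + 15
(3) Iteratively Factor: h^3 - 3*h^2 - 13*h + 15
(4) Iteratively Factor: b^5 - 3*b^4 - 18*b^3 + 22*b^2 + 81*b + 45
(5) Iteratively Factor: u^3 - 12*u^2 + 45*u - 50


(1) = (n)*(n^4 - 9*n^3 + 19*n^2 + 9*n - 20) = n*(n - 1)*(n^3 - 8*n^2 + 11*n + 20) = n*(n - 5)*(n - 1)*(n^2 - 3*n - 4) = n*(n - 5)*(n - 4)*(n - 1)*(n + 1)
(2) = (d + 1)*(d^2 - 8*d + 15) = (d - 3)*(d + 1)*(d - 5)
(3) = (h - 5)*(h^2 + 2*h - 3) = (h - 5)*(h + 3)*(h - 1)
(4) = (b - 3)*(b^4 - 18*b^2 - 32*b - 15) = (b - 3)*(b + 1)*(b^3 - b^2 - 17*b - 15) = (b - 3)*(b + 1)*(b + 3)*(b^2 - 4*b - 5) = (b - 3)*(b + 1)^2*(b + 3)*(b - 5)
(5) = (u - 5)*(u^2 - 7*u + 10) = (u - 5)*(u - 2)*(u - 5)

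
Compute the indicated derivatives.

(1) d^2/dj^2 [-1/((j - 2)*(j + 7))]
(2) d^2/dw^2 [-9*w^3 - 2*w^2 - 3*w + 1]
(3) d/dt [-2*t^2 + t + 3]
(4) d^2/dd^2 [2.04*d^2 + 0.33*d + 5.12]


(1) = 2*(-(j - 2)^2 - (j - 2)*(j + 7) - (j + 7)^2)/((j - 2)^3*(j + 7)^3)
(2) = -54*w - 4
(3) = 1 - 4*t
(4) = 4.08000000000000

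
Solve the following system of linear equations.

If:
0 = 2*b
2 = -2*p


Then:
b = 0
p = -1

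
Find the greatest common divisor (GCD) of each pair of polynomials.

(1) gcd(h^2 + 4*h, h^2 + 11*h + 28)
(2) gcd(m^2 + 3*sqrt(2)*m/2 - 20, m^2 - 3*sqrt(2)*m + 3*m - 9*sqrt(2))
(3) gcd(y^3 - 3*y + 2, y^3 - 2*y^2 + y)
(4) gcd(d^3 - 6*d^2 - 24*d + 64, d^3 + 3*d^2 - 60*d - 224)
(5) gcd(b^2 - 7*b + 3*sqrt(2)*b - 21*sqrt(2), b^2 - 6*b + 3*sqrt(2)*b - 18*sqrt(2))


(1) = h + 4
(2) = 1
(3) = gcd((y - 1)^2*(y + 2), y*(y - 1)^2) = y^2 - 2*y + 1
(4) = d^2 - 4*d - 32
(5) = b + 3*sqrt(2)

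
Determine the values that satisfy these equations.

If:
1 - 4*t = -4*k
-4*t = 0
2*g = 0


Then:
g = 0
k = -1/4
t = 0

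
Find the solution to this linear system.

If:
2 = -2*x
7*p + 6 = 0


Then:
p = -6/7
x = -1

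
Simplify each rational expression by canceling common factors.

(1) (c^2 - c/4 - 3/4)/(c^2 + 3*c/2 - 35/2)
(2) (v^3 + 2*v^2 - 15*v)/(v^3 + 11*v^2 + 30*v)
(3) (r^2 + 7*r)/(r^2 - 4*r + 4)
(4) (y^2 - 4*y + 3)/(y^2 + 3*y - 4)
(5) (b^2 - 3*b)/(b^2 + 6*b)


(1) = (4*c^2 - c - 3)/(4*c^2 + 6*c - 70)
(2) = (v - 3)/(v + 6)
(3) = (r^2 + 7*r)/(r^2 - 4*r + 4)
(4) = (y - 3)/(y + 4)
(5) = (b - 3)/(b + 6)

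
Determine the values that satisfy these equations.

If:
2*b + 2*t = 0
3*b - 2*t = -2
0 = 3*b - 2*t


Then:
No Solution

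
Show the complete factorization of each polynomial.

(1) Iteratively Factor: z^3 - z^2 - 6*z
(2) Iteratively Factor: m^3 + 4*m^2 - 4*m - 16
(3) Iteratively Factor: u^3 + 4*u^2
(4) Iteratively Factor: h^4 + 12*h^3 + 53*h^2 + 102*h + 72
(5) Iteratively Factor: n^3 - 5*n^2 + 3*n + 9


(1) = (z - 3)*(z^2 + 2*z) = z*(z - 3)*(z + 2)
(2) = (m + 2)*(m^2 + 2*m - 8) = (m + 2)*(m + 4)*(m - 2)
(3) = (u)*(u^2 + 4*u) = u^2*(u + 4)
(4) = (h + 4)*(h^3 + 8*h^2 + 21*h + 18) = (h + 3)*(h + 4)*(h^2 + 5*h + 6) = (h + 2)*(h + 3)*(h + 4)*(h + 3)
(5) = (n + 1)*(n^2 - 6*n + 9) = (n - 3)*(n + 1)*(n - 3)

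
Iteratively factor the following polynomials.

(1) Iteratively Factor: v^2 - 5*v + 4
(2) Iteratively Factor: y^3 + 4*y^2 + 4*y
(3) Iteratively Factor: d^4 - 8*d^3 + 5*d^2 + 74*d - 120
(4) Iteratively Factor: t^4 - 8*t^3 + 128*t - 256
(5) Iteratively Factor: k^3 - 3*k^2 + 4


(1) = (v - 4)*(v - 1)
(2) = (y + 2)*(y^2 + 2*y) = y*(y + 2)*(y + 2)
(3) = (d - 5)*(d^3 - 3*d^2 - 10*d + 24) = (d - 5)*(d - 2)*(d^2 - d - 12) = (d - 5)*(d - 2)*(d + 3)*(d - 4)
(4) = (t - 4)*(t^3 - 4*t^2 - 16*t + 64) = (t - 4)^2*(t^2 - 16) = (t - 4)^2*(t + 4)*(t - 4)
(5) = (k + 1)*(k^2 - 4*k + 4) = (k - 2)*(k + 1)*(k - 2)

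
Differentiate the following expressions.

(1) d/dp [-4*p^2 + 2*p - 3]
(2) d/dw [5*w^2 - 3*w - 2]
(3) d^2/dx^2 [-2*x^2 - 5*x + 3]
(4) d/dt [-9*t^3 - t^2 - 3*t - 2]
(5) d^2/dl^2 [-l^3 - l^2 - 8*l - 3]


(1) = 2 - 8*p
(2) = 10*w - 3
(3) = -4
(4) = -27*t^2 - 2*t - 3
(5) = -6*l - 2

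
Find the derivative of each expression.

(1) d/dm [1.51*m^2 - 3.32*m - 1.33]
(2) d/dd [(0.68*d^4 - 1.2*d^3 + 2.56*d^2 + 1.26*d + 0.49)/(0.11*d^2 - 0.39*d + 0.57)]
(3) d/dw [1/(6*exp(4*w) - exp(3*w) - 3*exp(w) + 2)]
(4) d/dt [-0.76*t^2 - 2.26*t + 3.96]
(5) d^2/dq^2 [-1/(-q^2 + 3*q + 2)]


(1) = 3.02*m - 3.32
(2) = (0.1496*d^5 - 0.9276*d^4 + 2.4864*d^3 - 3.189*d^2 + 2.8106*d + 0.9093)/(0.0121*d^4 - 0.0858*d^3 + 0.2775*d^2 - 0.4446*d + 0.3249)
(3) = 3*(-8*exp(3*w) + exp(2*w) + 1)*exp(w)/(6*exp(4*w) - exp(3*w) - 3*exp(w) + 2)^2
(4) = -1.52*t - 2.26
(5) = 2*(q^2 - 3*q - (2*q - 3)^2 - 2)/(-q^2 + 3*q + 2)^3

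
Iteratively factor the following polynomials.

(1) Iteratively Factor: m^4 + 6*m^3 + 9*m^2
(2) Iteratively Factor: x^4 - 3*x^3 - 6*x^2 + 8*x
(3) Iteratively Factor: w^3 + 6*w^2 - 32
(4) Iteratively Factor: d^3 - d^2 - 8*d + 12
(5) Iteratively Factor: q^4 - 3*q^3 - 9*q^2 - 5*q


(1) = (m)*(m^3 + 6*m^2 + 9*m) = m*(m + 3)*(m^2 + 3*m) = m^2*(m + 3)*(m + 3)
(2) = (x + 2)*(x^3 - 5*x^2 + 4*x) = x*(x + 2)*(x^2 - 5*x + 4) = x*(x - 1)*(x + 2)*(x - 4)
(3) = (w - 2)*(w^2 + 8*w + 16) = (w - 2)*(w + 4)*(w + 4)
(4) = (d - 2)*(d^2 + d - 6) = (d - 2)^2*(d + 3)
(5) = (q - 5)*(q^3 + 2*q^2 + q) = (q - 5)*(q + 1)*(q^2 + q) = q*(q - 5)*(q + 1)*(q + 1)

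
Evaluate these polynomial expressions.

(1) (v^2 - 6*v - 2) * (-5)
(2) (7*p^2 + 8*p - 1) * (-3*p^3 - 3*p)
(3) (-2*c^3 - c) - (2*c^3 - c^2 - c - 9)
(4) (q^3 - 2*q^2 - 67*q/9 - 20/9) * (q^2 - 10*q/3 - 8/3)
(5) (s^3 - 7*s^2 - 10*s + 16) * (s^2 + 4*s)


(1) = -5*v^2 + 30*v + 10
(2) = -21*p^5 - 24*p^4 - 18*p^3 - 24*p^2 + 3*p
(3) = -4*c^3 + c^2 + 9
(4) = q^5 - 16*q^4/3 - 31*q^3/9 + 754*q^2/27 + 736*q/27 + 160/27
(5) = s^5 - 3*s^4 - 38*s^3 - 24*s^2 + 64*s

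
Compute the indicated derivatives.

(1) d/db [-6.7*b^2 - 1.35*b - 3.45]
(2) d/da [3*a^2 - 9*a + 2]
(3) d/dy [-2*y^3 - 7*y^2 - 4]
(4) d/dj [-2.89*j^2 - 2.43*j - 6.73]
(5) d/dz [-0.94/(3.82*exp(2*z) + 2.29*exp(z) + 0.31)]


(1) = -13.4*b - 1.35
(2) = 6*a - 9
(3) = 2*y*(-3*y - 7)
(4) = -5.78*j - 2.43
(5) = (7.1816*exp(z) + 2.1526)*exp(z)/(3.82*exp(2*z) + 2.29*exp(z) + 0.31)^2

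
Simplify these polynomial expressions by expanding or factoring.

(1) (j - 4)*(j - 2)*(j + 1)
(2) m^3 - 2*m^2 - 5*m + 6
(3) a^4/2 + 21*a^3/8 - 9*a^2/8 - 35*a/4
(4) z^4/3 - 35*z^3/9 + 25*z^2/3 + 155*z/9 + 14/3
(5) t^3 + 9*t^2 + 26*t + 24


(1) = j^3 - 5*j^2 + 2*j + 8
(2) = (m - 3)*(m - 1)*(m + 2)
(3) = a*(a/2 + 1)*(a - 7/4)*(a + 5)
(4) = (z/3 + 1/3)*(z - 7)*(z - 6)*(z + 1/3)
(5) = (t + 2)*(t + 3)*(t + 4)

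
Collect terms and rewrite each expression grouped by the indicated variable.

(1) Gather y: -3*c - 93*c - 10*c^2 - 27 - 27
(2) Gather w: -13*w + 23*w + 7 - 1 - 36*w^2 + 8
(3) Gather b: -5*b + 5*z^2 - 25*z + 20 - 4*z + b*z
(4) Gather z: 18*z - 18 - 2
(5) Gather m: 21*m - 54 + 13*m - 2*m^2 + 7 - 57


(1) = -10*c^2 - 96*c - 54
(2) = -36*w^2 + 10*w + 14
(3) = b*(z - 5) + 5*z^2 - 29*z + 20
(4) = 18*z - 20
(5) = -2*m^2 + 34*m - 104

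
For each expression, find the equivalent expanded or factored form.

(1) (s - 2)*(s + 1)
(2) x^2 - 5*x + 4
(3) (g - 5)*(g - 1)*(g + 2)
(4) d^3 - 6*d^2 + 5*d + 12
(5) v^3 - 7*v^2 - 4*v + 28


(1) = s^2 - s - 2
(2) = (x - 4)*(x - 1)
(3) = g^3 - 4*g^2 - 7*g + 10
(4) = (d - 4)*(d - 3)*(d + 1)
(5) = (v - 7)*(v - 2)*(v + 2)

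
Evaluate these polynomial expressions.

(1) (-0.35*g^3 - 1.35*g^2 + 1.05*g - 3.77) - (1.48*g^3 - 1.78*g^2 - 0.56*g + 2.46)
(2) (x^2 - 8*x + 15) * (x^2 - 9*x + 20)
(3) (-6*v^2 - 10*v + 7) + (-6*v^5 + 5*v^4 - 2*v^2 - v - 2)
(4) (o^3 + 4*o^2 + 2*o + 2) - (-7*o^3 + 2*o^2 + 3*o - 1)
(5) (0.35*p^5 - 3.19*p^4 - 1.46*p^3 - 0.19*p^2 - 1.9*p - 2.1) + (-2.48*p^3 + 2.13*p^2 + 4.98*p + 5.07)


(1) = -1.83*g^3 + 0.43*g^2 + 1.61*g - 6.23
(2) = x^4 - 17*x^3 + 107*x^2 - 295*x + 300
(3) = -6*v^5 + 5*v^4 - 8*v^2 - 11*v + 5
(4) = 8*o^3 + 2*o^2 - o + 3
(5) = 0.35*p^5 - 3.19*p^4 - 3.94*p^3 + 1.94*p^2 + 3.08*p + 2.97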